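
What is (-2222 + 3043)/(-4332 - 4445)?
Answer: -821/8777 ≈ -0.093540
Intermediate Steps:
(-2222 + 3043)/(-4332 - 4445) = 821/(-8777) = 821*(-1/8777) = -821/8777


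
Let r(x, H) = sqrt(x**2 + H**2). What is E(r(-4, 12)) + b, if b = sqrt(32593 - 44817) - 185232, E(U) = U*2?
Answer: -185232 + 8*sqrt(10) + 8*I*sqrt(191) ≈ -1.8521e+5 + 110.56*I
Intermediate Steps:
r(x, H) = sqrt(H**2 + x**2)
E(U) = 2*U
b = -185232 + 8*I*sqrt(191) (b = sqrt(-12224) - 185232 = 8*I*sqrt(191) - 185232 = -185232 + 8*I*sqrt(191) ≈ -1.8523e+5 + 110.56*I)
E(r(-4, 12)) + b = 2*sqrt(12**2 + (-4)**2) + (-185232 + 8*I*sqrt(191)) = 2*sqrt(144 + 16) + (-185232 + 8*I*sqrt(191)) = 2*sqrt(160) + (-185232 + 8*I*sqrt(191)) = 2*(4*sqrt(10)) + (-185232 + 8*I*sqrt(191)) = 8*sqrt(10) + (-185232 + 8*I*sqrt(191)) = -185232 + 8*sqrt(10) + 8*I*sqrt(191)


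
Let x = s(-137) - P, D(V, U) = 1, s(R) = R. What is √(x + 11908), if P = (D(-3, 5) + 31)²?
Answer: √10747 ≈ 103.67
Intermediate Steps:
P = 1024 (P = (1 + 31)² = 32² = 1024)
x = -1161 (x = -137 - 1*1024 = -137 - 1024 = -1161)
√(x + 11908) = √(-1161 + 11908) = √10747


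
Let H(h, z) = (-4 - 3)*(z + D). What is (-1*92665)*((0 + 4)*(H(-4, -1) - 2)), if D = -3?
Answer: -9637160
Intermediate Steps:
H(h, z) = 21 - 7*z (H(h, z) = (-4 - 3)*(z - 3) = -7*(-3 + z) = 21 - 7*z)
(-1*92665)*((0 + 4)*(H(-4, -1) - 2)) = (-1*92665)*((0 + 4)*((21 - 7*(-1)) - 2)) = -370660*((21 + 7) - 2) = -370660*(28 - 2) = -370660*26 = -92665*104 = -9637160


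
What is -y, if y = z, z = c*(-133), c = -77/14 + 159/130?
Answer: -36974/65 ≈ -568.83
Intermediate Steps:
c = -278/65 (c = -77*1/14 + 159*(1/130) = -11/2 + 159/130 = -278/65 ≈ -4.2769)
z = 36974/65 (z = -278/65*(-133) = 36974/65 ≈ 568.83)
y = 36974/65 ≈ 568.83
-y = -1*36974/65 = -36974/65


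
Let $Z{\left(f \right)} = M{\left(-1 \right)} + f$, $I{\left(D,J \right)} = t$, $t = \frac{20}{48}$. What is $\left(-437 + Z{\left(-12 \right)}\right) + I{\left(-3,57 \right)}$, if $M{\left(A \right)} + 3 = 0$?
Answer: $- \frac{5419}{12} \approx -451.58$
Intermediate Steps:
$M{\left(A \right)} = -3$ ($M{\left(A \right)} = -3 + 0 = -3$)
$t = \frac{5}{12}$ ($t = 20 \cdot \frac{1}{48} = \frac{5}{12} \approx 0.41667$)
$I{\left(D,J \right)} = \frac{5}{12}$
$Z{\left(f \right)} = -3 + f$
$\left(-437 + Z{\left(-12 \right)}\right) + I{\left(-3,57 \right)} = \left(-437 - 15\right) + \frac{5}{12} = -452 + \frac{5}{12} = - \frac{5419}{12}$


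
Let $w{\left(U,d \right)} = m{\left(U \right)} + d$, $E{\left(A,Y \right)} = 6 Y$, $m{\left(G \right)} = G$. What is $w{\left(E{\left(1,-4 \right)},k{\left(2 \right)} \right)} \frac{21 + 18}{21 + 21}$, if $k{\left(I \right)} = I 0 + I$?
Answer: $- \frac{143}{7} \approx -20.429$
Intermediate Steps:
$k{\left(I \right)} = I$ ($k{\left(I \right)} = 0 + I = I$)
$w{\left(U,d \right)} = U + d$
$w{\left(E{\left(1,-4 \right)},k{\left(2 \right)} \right)} \frac{21 + 18}{21 + 21} = \left(6 \left(-4\right) + 2\right) \frac{21 + 18}{21 + 21} = \left(-24 + 2\right) \frac{39}{42} = - 22 \cdot 39 \cdot \frac{1}{42} = \left(-22\right) \frac{13}{14} = - \frac{143}{7}$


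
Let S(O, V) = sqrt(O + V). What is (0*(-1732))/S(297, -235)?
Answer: 0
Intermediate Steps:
(0*(-1732))/S(297, -235) = (0*(-1732))/(sqrt(297 - 235)) = 0/(sqrt(62)) = 0*(sqrt(62)/62) = 0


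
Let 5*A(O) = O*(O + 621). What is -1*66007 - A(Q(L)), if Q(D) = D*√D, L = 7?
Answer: -330378/5 - 4347*√7/5 ≈ -68376.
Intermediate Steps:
Q(D) = D^(3/2)
A(O) = O*(621 + O)/5 (A(O) = (O*(O + 621))/5 = (O*(621 + O))/5 = O*(621 + O)/5)
-1*66007 - A(Q(L)) = -1*66007 - 7^(3/2)*(621 + 7^(3/2))/5 = -66007 - 7*√7*(621 + 7*√7)/5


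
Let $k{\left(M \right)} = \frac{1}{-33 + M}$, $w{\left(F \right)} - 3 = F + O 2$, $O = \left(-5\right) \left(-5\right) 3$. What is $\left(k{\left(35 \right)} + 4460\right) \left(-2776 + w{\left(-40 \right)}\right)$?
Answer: $- \frac{23756623}{2} \approx -1.1878 \cdot 10^{7}$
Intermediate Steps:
$O = 75$ ($O = 25 \cdot 3 = 75$)
$w{\left(F \right)} = 153 + F$ ($w{\left(F \right)} = 3 + \left(F + 75 \cdot 2\right) = 3 + \left(F + 150\right) = 3 + \left(150 + F\right) = 153 + F$)
$\left(k{\left(35 \right)} + 4460\right) \left(-2776 + w{\left(-40 \right)}\right) = \left(\frac{1}{-33 + 35} + 4460\right) \left(-2776 + \left(153 - 40\right)\right) = \left(\frac{1}{2} + 4460\right) \left(-2776 + 113\right) = \left(\frac{1}{2} + 4460\right) \left(-2663\right) = \frac{8921}{2} \left(-2663\right) = - \frac{23756623}{2}$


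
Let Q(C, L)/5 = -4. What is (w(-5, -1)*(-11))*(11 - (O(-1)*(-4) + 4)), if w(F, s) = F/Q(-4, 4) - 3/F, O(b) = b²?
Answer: -2057/20 ≈ -102.85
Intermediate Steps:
Q(C, L) = -20 (Q(C, L) = 5*(-4) = -20)
w(F, s) = -3/F - F/20 (w(F, s) = F/(-20) - 3/F = F*(-1/20) - 3/F = -F/20 - 3/F = -3/F - F/20)
(w(-5, -1)*(-11))*(11 - (O(-1)*(-4) + 4)) = ((-3/(-5) - 1/20*(-5))*(-11))*(11 - ((-1)²*(-4) + 4)) = ((-3*(-⅕) + ¼)*(-11))*(11 - (1*(-4) + 4)) = ((⅗ + ¼)*(-11))*(11 - (-4 + 4)) = ((17/20)*(-11))*(11 - 1*0) = -187*(11 + 0)/20 = -187/20*11 = -2057/20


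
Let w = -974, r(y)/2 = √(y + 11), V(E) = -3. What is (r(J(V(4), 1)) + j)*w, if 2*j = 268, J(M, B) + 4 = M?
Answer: -134412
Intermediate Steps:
J(M, B) = -4 + M
j = 134 (j = (½)*268 = 134)
r(y) = 2*√(11 + y) (r(y) = 2*√(y + 11) = 2*√(11 + y))
(r(J(V(4), 1)) + j)*w = (2*√(11 + (-4 - 3)) + 134)*(-974) = (2*√(11 - 7) + 134)*(-974) = (2*√4 + 134)*(-974) = (2*2 + 134)*(-974) = (4 + 134)*(-974) = 138*(-974) = -134412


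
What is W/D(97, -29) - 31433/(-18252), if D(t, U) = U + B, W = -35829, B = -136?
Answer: 219712451/1003860 ≈ 218.87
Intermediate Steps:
D(t, U) = -136 + U (D(t, U) = U - 136 = -136 + U)
W/D(97, -29) - 31433/(-18252) = -35829/(-136 - 29) - 31433/(-18252) = -35829/(-165) - 31433*(-1/18252) = -35829*(-1/165) + 31433/18252 = 11943/55 + 31433/18252 = 219712451/1003860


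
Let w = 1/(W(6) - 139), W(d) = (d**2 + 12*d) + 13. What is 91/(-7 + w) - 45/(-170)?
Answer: -54549/4318 ≈ -12.633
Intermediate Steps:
W(d) = 13 + d**2 + 12*d
w = -1/18 (w = 1/((13 + 6**2 + 12*6) - 139) = 1/((13 + 36 + 72) - 139) = 1/(121 - 139) = 1/(-18) = -1/18 ≈ -0.055556)
91/(-7 + w) - 45/(-170) = 91/(-7 - 1/18) - 45/(-170) = 91/(-127/18) - 45*(-1/170) = 91*(-18/127) + 9/34 = -1638/127 + 9/34 = -54549/4318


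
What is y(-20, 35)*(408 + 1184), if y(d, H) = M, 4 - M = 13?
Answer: -14328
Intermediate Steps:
M = -9 (M = 4 - 1*13 = 4 - 13 = -9)
y(d, H) = -9
y(-20, 35)*(408 + 1184) = -9*(408 + 1184) = -9*1592 = -14328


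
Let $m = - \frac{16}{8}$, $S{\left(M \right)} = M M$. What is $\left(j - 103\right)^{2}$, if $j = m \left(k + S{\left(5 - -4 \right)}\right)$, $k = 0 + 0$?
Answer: $70225$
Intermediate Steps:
$k = 0$
$S{\left(M \right)} = M^{2}$
$m = -2$ ($m = \left(-16\right) \frac{1}{8} = -2$)
$j = -162$ ($j = - 2 \left(0 + \left(5 - -4\right)^{2}\right) = - 2 \left(0 + \left(5 + 4\right)^{2}\right) = - 2 \left(0 + 9^{2}\right) = - 2 \left(0 + 81\right) = \left(-2\right) 81 = -162$)
$\left(j - 103\right)^{2} = \left(-162 - 103\right)^{2} = \left(-265\right)^{2} = 70225$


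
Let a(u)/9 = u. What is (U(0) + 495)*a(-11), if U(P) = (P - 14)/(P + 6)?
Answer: -48774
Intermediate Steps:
a(u) = 9*u
U(P) = (-14 + P)/(6 + P)
(U(0) + 495)*a(-11) = ((-14 + 0)/(6 + 0) + 495)*(9*(-11)) = (-14/6 + 495)*(-99) = ((⅙)*(-14) + 495)*(-99) = (-7/3 + 495)*(-99) = (1478/3)*(-99) = -48774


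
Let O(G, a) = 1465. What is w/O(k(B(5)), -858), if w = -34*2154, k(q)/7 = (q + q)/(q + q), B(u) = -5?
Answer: -73236/1465 ≈ -49.990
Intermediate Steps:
k(q) = 7 (k(q) = 7*((q + q)/(q + q)) = 7*((2*q)/((2*q))) = 7*((2*q)*(1/(2*q))) = 7*1 = 7)
w = -73236
w/O(k(B(5)), -858) = -73236/1465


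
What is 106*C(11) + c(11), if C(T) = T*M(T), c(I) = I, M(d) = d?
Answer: 12837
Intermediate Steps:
C(T) = T² (C(T) = T*T = T²)
106*C(11) + c(11) = 106*11² + 11 = 106*121 + 11 = 12826 + 11 = 12837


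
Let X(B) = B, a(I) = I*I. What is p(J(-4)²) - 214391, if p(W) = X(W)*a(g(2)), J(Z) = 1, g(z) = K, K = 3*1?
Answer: -214382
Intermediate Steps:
K = 3
g(z) = 3
a(I) = I²
p(W) = 9*W (p(W) = W*3² = W*9 = 9*W)
p(J(-4)²) - 214391 = 9*1² - 214391 = 9*1 - 214391 = 9 - 214391 = -214382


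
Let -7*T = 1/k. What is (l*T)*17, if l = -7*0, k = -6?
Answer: 0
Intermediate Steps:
T = 1/42 (T = -⅐/(-6) = -⅐*(-⅙) = 1/42 ≈ 0.023810)
l = 0
(l*T)*17 = (0*(1/42))*17 = 0*17 = 0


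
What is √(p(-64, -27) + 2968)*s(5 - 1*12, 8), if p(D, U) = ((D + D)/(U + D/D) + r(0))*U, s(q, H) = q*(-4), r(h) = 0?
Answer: 56*√119782/13 ≈ 1490.9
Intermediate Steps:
s(q, H) = -4*q
p(D, U) = 2*D*U/(1 + U) (p(D, U) = ((D + D)/(U + D/D) + 0)*U = ((2*D)/(U + 1) + 0)*U = ((2*D)/(1 + U) + 0)*U = (2*D/(1 + U) + 0)*U = (2*D/(1 + U))*U = 2*D*U/(1 + U))
√(p(-64, -27) + 2968)*s(5 - 1*12, 8) = √(2*(-64)*(-27)/(1 - 27) + 2968)*(-4*(5 - 1*12)) = √(2*(-64)*(-27)/(-26) + 2968)*(-4*(5 - 12)) = √(2*(-64)*(-27)*(-1/26) + 2968)*(-4*(-7)) = √(-1728/13 + 2968)*28 = √(36856/13)*28 = (2*√119782/13)*28 = 56*√119782/13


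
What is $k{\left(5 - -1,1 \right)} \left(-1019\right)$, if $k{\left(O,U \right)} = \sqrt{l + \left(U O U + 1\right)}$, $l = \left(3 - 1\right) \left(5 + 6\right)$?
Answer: $- 1019 \sqrt{29} \approx -5487.5$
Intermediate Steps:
$l = 22$ ($l = 2 \cdot 11 = 22$)
$k{\left(O,U \right)} = \sqrt{23 + O U^{2}}$ ($k{\left(O,U \right)} = \sqrt{22 + \left(U O U + 1\right)} = \sqrt{22 + \left(O U U + 1\right)} = \sqrt{22 + \left(O U^{2} + 1\right)} = \sqrt{22 + \left(1 + O U^{2}\right)} = \sqrt{23 + O U^{2}}$)
$k{\left(5 - -1,1 \right)} \left(-1019\right) = \sqrt{23 + \left(5 - -1\right) 1^{2}} \left(-1019\right) = \sqrt{23 + \left(5 + 1\right) 1} \left(-1019\right) = \sqrt{23 + 6 \cdot 1} \left(-1019\right) = \sqrt{23 + 6} \left(-1019\right) = \sqrt{29} \left(-1019\right) = - 1019 \sqrt{29}$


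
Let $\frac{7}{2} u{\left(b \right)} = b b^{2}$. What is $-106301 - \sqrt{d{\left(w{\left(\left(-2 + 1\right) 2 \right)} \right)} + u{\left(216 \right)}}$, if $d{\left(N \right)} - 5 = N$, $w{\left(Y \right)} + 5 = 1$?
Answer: $-106301 - \frac{\sqrt{141087793}}{7} \approx -1.08 \cdot 10^{5}$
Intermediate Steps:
$w{\left(Y \right)} = -4$ ($w{\left(Y \right)} = -5 + 1 = -4$)
$d{\left(N \right)} = 5 + N$
$u{\left(b \right)} = \frac{2 b^{3}}{7}$ ($u{\left(b \right)} = \frac{2 b b^{2}}{7} = \frac{2 b^{3}}{7}$)
$-106301 - \sqrt{d{\left(w{\left(\left(-2 + 1\right) 2 \right)} \right)} + u{\left(216 \right)}} = -106301 - \sqrt{\left(5 - 4\right) + \frac{2 \cdot 216^{3}}{7}} = -106301 - \sqrt{1 + \frac{2}{7} \cdot 10077696} = -106301 - \sqrt{1 + \frac{20155392}{7}} = -106301 - \sqrt{\frac{20155399}{7}} = -106301 - \frac{\sqrt{141087793}}{7}$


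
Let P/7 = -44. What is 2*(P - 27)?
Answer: -670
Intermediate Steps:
P = -308 (P = 7*(-44) = -308)
2*(P - 27) = 2*(-308 - 27) = 2*(-335) = -670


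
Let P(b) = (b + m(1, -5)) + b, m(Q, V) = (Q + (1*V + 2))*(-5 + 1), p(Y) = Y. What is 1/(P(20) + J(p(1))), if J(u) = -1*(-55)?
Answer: 1/103 ≈ 0.0097087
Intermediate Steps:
m(Q, V) = -8 - 4*Q - 4*V (m(Q, V) = (Q + (V + 2))*(-4) = (Q + (2 + V))*(-4) = (2 + Q + V)*(-4) = -8 - 4*Q - 4*V)
J(u) = 55
P(b) = 8 + 2*b (P(b) = (b + (-8 - 4*1 - 4*(-5))) + b = (b + (-8 - 4 + 20)) + b = (b + 8) + b = (8 + b) + b = 8 + 2*b)
1/(P(20) + J(p(1))) = 1/((8 + 2*20) + 55) = 1/((8 + 40) + 55) = 1/(48 + 55) = 1/103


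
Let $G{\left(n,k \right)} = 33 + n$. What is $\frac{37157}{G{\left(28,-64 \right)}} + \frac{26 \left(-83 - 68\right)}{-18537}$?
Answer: $\frac{689018795}{1130757} \approx 609.34$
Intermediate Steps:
$\frac{37157}{G{\left(28,-64 \right)}} + \frac{26 \left(-83 - 68\right)}{-18537} = \frac{37157}{33 + 28} + \frac{26 \left(-83 - 68\right)}{-18537} = \frac{37157}{61} + 26 \left(-83 - 68\right) \left(- \frac{1}{18537}\right) = 37157 \cdot \frac{1}{61} + 26 \left(-151\right) \left(- \frac{1}{18537}\right) = \frac{37157}{61} - - \frac{3926}{18537} = \frac{37157}{61} + \frac{3926}{18537} = \frac{689018795}{1130757}$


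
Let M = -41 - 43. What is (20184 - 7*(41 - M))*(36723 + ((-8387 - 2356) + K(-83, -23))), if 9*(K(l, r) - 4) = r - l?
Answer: 1505561348/3 ≈ 5.0185e+8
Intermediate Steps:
K(l, r) = 4 - l/9 + r/9 (K(l, r) = 4 + (r - l)/9 = 4 + (-l/9 + r/9) = 4 - l/9 + r/9)
M = -84
(20184 - 7*(41 - M))*(36723 + ((-8387 - 2356) + K(-83, -23))) = (20184 - 7*(41 - 1*(-84)))*(36723 + ((-8387 - 2356) + (4 - ⅑*(-83) + (⅑)*(-23)))) = (20184 - 7*(41 + 84))*(36723 + (-10743 + (4 + 83/9 - 23/9))) = (20184 - 7*125)*(36723 + (-10743 + 32/3)) = (20184 - 875)*(36723 - 32197/3) = 19309*(77972/3) = 1505561348/3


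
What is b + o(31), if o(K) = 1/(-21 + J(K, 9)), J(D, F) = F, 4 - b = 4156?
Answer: -49825/12 ≈ -4152.1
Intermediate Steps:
b = -4152 (b = 4 - 1*4156 = 4 - 4156 = -4152)
o(K) = -1/12 (o(K) = 1/(-21 + 9) = 1/(-12) = -1/12)
b + o(31) = -4152 - 1/12 = -49825/12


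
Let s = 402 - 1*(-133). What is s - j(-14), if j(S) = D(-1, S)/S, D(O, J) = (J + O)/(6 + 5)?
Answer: 82375/154 ≈ 534.90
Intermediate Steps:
D(O, J) = J/11 + O/11 (D(O, J) = (J + O)/11 = (J + O)*(1/11) = J/11 + O/11)
j(S) = (-1/11 + S/11)/S (j(S) = (S/11 + (1/11)*(-1))/S = (S/11 - 1/11)/S = (-1/11 + S/11)/S)
s = 535 (s = 402 + 133 = 535)
s - j(-14) = 535 - (-1 - 14)/(11*(-14)) = 535 - (-1)*(-15)/(11*14) = 535 - 1*15/154 = 535 - 15/154 = 82375/154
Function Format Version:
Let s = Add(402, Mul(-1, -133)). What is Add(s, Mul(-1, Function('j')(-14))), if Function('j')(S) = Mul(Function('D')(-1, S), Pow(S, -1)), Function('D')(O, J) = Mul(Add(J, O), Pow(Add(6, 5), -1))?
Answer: Rational(82375, 154) ≈ 534.90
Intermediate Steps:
Function('D')(O, J) = Add(Mul(Rational(1, 11), J), Mul(Rational(1, 11), O)) (Function('D')(O, J) = Mul(Add(J, O), Pow(11, -1)) = Mul(Add(J, O), Rational(1, 11)) = Add(Mul(Rational(1, 11), J), Mul(Rational(1, 11), O)))
Function('j')(S) = Mul(Pow(S, -1), Add(Rational(-1, 11), Mul(Rational(1, 11), S))) (Function('j')(S) = Mul(Add(Mul(Rational(1, 11), S), Mul(Rational(1, 11), -1)), Pow(S, -1)) = Mul(Add(Mul(Rational(1, 11), S), Rational(-1, 11)), Pow(S, -1)) = Mul(Add(Rational(-1, 11), Mul(Rational(1, 11), S)), Pow(S, -1)) = Mul(Pow(S, -1), Add(Rational(-1, 11), Mul(Rational(1, 11), S))))
s = 535 (s = Add(402, 133) = 535)
Add(s, Mul(-1, Function('j')(-14))) = Add(535, Mul(-1, Mul(Rational(1, 11), Pow(-14, -1), Add(-1, -14)))) = Add(535, Mul(-1, Mul(Rational(1, 11), Rational(-1, 14), -15))) = Add(535, Mul(-1, Rational(15, 154))) = Add(535, Rational(-15, 154)) = Rational(82375, 154)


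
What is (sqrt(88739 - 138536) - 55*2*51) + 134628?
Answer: 129018 + 3*I*sqrt(5533) ≈ 1.2902e+5 + 223.15*I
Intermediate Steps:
(sqrt(88739 - 138536) - 55*2*51) + 134628 = (sqrt(-49797) - 110*51) + 134628 = (3*I*sqrt(5533) - 5610) + 134628 = (-5610 + 3*I*sqrt(5533)) + 134628 = 129018 + 3*I*sqrt(5533)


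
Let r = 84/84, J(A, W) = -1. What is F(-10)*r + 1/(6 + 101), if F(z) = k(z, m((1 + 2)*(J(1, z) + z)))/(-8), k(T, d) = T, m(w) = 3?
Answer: 539/428 ≈ 1.2593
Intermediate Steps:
r = 1 (r = 84*(1/84) = 1)
F(z) = -z/8 (F(z) = z/(-8) = z*(-⅛) = -z/8)
F(-10)*r + 1/(6 + 101) = -⅛*(-10)*1 + 1/(6 + 101) = (5/4)*1 + 1/107 = 5/4 + 1/107 = 539/428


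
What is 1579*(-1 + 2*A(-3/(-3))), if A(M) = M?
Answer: 1579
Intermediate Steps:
1579*(-1 + 2*A(-3/(-3))) = 1579*(-1 + 2*(-3/(-3))) = 1579*(-1 + 2*(-3*(-1/3))) = 1579*(-1 + 2*1) = 1579*(-1 + 2) = 1579*1 = 1579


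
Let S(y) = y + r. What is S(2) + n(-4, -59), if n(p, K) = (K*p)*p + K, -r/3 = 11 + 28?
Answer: -1118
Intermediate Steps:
r = -117 (r = -3*(11 + 28) = -3*39 = -117)
n(p, K) = K + K*p² (n(p, K) = K*p² + K = K + K*p²)
S(y) = -117 + y (S(y) = y - 117 = -117 + y)
S(2) + n(-4, -59) = (-117 + 2) - 59*(1 + (-4)²) = -115 - 59*(1 + 16) = -115 - 59*17 = -115 - 1003 = -1118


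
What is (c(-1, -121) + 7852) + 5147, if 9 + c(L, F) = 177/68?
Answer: 883497/68 ≈ 12993.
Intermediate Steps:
c(L, F) = -435/68 (c(L, F) = -9 + 177/68 = -435/68)
(c(-1, -121) + 7852) + 5147 = (-435/68 + 7852) + 5147 = 533501/68 + 5147 = 883497/68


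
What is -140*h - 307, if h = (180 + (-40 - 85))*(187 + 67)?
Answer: -1956107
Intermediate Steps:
h = 13970 (h = (180 - 125)*254 = 55*254 = 13970)
-140*h - 307 = -140*13970 - 307 = -1955800 - 307 = -1956107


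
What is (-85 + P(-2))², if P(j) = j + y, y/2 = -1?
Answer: 7921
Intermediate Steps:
y = -2 (y = 2*(-1) = -2)
P(j) = -2 + j (P(j) = j - 2 = -2 + j)
(-85 + P(-2))² = (-85 + (-2 - 2))² = (-85 - 4)² = (-89)² = 7921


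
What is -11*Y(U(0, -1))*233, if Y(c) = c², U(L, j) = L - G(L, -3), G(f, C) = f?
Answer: 0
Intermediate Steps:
U(L, j) = 0 (U(L, j) = L - L = 0)
-11*Y(U(0, -1))*233 = -11*0²*233 = -11*0*233 = 0*233 = 0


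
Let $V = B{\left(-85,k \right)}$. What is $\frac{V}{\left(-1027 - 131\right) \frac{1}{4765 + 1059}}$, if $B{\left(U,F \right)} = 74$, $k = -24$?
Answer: $- \frac{215488}{579} \approx -372.17$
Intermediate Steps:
$V = 74$
$\frac{V}{\left(-1027 - 131\right) \frac{1}{4765 + 1059}} = \frac{74}{\left(-1027 - 131\right) \frac{1}{4765 + 1059}} = \frac{74}{\left(-1158\right) \frac{1}{5824}} = \frac{74}{- \frac{579}{2912}} = 74 \left(- \frac{2912}{579}\right) = - \frac{215488}{579}$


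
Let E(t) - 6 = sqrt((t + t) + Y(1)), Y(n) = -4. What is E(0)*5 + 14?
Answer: 44 + 10*I ≈ 44.0 + 10.0*I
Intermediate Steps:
E(t) = 6 + sqrt(-4 + 2*t) (E(t) = 6 + sqrt((t + t) - 4) = 6 + sqrt(2*t - 4) = 6 + sqrt(-4 + 2*t))
E(0)*5 + 14 = (6 + sqrt(-4 + 2*0))*5 + 14 = (6 + sqrt(-4 + 0))*5 + 14 = (6 + sqrt(-4))*5 + 14 = (6 + 2*I)*5 + 14 = (30 + 10*I) + 14 = 44 + 10*I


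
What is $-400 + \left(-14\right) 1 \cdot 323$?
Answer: $-4922$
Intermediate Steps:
$-400 + \left(-14\right) 1 \cdot 323 = -400 - 4522 = -4922$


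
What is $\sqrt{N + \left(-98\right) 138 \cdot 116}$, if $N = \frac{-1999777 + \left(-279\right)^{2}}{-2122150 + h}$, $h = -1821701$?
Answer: $\frac{4 i \sqrt{1525049819935171878}}{3943851} \approx 1252.5 i$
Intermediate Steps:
$N = \frac{1921936}{3943851}$ ($N = \frac{-1999777 + \left(-279\right)^{2}}{-2122150 - 1821701} = \frac{-1999777 + 77841}{-3943851} = \left(-1921936\right) \left(- \frac{1}{3943851}\right) = \frac{1921936}{3943851} \approx 0.48732$)
$\sqrt{N + \left(-98\right) 138 \cdot 116} = \sqrt{\frac{1921936}{3943851} + \left(-98\right) 138 \cdot 116} = \sqrt{\frac{1921936}{3943851} - 1568784} = \sqrt{- \frac{6187048425248}{3943851}} = \frac{4 i \sqrt{1525049819935171878}}{3943851}$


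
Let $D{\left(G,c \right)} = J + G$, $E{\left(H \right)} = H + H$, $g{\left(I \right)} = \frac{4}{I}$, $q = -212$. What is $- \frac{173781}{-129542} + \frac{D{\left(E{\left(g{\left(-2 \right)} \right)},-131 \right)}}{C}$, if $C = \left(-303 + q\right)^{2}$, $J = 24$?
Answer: $\frac{9218731313}{6871555390} \approx 1.3416$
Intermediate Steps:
$E{\left(H \right)} = 2 H$
$D{\left(G,c \right)} = 24 + G$
$C = 265225$ ($C = \left(-303 - 212\right)^{2} = \left(-515\right)^{2} = 265225$)
$- \frac{173781}{-129542} + \frac{D{\left(E{\left(g{\left(-2 \right)} \right)},-131 \right)}}{C} = - \frac{173781}{-129542} + \frac{24 + 2 \frac{4}{-2}}{265225} = \left(-173781\right) \left(- \frac{1}{129542}\right) + \left(24 + 2 \cdot 4 \left(- \frac{1}{2}\right)\right) \frac{1}{265225} = \frac{173781}{129542} + \left(24 + 2 \left(-2\right)\right) \frac{1}{265225} = \frac{173781}{129542} + \left(24 - 4\right) \frac{1}{265225} = \frac{173781}{129542} + 20 \cdot \frac{1}{265225} = \frac{173781}{129542} + \frac{4}{53045} = \frac{9218731313}{6871555390}$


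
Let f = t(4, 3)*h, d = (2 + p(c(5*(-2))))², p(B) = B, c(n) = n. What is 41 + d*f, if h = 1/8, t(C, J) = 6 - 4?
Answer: 57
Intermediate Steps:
t(C, J) = 2
h = ⅛ ≈ 0.12500
d = 64 (d = (2 + 5*(-2))² = (2 - 10)² = (-8)² = 64)
f = ¼ (f = 2*(⅛) = ¼ ≈ 0.25000)
41 + d*f = 41 + 64*(¼) = 41 + 16 = 57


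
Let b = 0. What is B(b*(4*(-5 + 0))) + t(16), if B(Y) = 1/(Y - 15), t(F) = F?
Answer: 239/15 ≈ 15.933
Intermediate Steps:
B(Y) = 1/(-15 + Y)
B(b*(4*(-5 + 0))) + t(16) = 1/(-15 + 0*(4*(-5 + 0))) + 16 = 1/(-15 + 0*(4*(-5))) + 16 = 1/(-15 + 0*(-20)) + 16 = 1/(-15 + 0) + 16 = 1/(-15) + 16 = -1/15 + 16 = 239/15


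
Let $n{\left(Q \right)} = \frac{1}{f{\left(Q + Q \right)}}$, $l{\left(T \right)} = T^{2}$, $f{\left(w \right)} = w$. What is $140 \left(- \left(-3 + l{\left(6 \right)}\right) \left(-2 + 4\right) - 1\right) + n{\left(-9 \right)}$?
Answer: $- \frac{168841}{18} \approx -9380.1$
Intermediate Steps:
$n{\left(Q \right)} = \frac{1}{2 Q}$ ($n{\left(Q \right)} = \frac{1}{Q + Q} = \frac{1}{2 Q}$)
$140 \left(- \left(-3 + l{\left(6 \right)}\right) \left(-2 + 4\right) - 1\right) + n{\left(-9 \right)} = 140 \left(- \left(-3 + 6^{2}\right) \left(-2 + 4\right) - 1\right) + \frac{1}{2 \left(-9\right)} = 140 \left(- \left(-3 + 36\right) 2 - 1\right) + \frac{1}{2} \left(- \frac{1}{9}\right) = 140 \left(- 33 \cdot 2 - 1\right) - \frac{1}{18} = 140 \left(\left(-1\right) 66 - 1\right) - \frac{1}{18} = 140 \left(-66 - 1\right) - \frac{1}{18} = 140 \left(-67\right) - \frac{1}{18} = -9380 - \frac{1}{18} = - \frac{168841}{18}$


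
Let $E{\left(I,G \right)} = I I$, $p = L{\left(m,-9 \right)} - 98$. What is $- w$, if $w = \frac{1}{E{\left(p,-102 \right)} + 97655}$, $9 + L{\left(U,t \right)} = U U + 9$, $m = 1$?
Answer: $- \frac{1}{107064} \approx -9.3402 \cdot 10^{-6}$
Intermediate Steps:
$L{\left(U,t \right)} = U^{2}$ ($L{\left(U,t \right)} = -9 + \left(U U + 9\right) = -9 + \left(U^{2} + 9\right) = -9 + \left(9 + U^{2}\right) = U^{2}$)
$p = -97$ ($p = 1^{2} - 98 = 1 - 98 = -97$)
$E{\left(I,G \right)} = I^{2}$
$w = \frac{1}{107064}$ ($w = \frac{1}{\left(-97\right)^{2} + 97655} = \frac{1}{9409 + 97655} = \frac{1}{107064} \approx 9.3402 \cdot 10^{-6}$)
$- w = \left(-1\right) \frac{1}{107064} = - \frac{1}{107064}$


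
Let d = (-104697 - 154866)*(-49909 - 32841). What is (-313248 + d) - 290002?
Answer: 21478235000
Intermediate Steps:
d = 21478838250 (d = -259563*(-82750) = 21478838250)
(-313248 + d) - 290002 = (-313248 + 21478838250) - 290002 = 21478525002 - 290002 = 21478235000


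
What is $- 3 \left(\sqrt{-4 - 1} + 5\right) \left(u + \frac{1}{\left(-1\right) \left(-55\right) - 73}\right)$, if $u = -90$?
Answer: $\frac{8105}{6} + \frac{1621 i \sqrt{5}}{6} \approx 1350.8 + 604.11 i$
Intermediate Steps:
$- 3 \left(\sqrt{-4 - 1} + 5\right) \left(u + \frac{1}{\left(-1\right) \left(-55\right) - 73}\right) = - 3 \left(\sqrt{-4 - 1} + 5\right) \left(-90 + \frac{1}{\left(-1\right) \left(-55\right) - 73}\right) = - 3 \left(\sqrt{-5} + 5\right) \left(-90 + \frac{1}{55 - 73}\right) = - 3 \left(i \sqrt{5} + 5\right) \left(-90 + \frac{1}{-18}\right) = - 3 \left(5 + i \sqrt{5}\right) \left(-90 - \frac{1}{18}\right) = \left(-15 - 3 i \sqrt{5}\right) \left(- \frac{1621}{18}\right) = \frac{8105}{6} + \frac{1621 i \sqrt{5}}{6}$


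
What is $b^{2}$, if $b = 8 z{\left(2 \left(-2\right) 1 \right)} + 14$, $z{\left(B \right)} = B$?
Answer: $324$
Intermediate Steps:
$b = -18$ ($b = 8 \cdot 2 \left(-2\right) 1 + 14 = 8 \left(\left(-4\right) 1\right) + 14 = 8 \left(-4\right) + 14 = -32 + 14 = -18$)
$b^{2} = \left(-18\right)^{2} = 324$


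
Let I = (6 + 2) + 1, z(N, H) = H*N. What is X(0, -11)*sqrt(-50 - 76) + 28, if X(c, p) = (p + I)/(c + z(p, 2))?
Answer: 28 + 3*I*sqrt(14)/11 ≈ 28.0 + 1.0205*I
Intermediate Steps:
I = 9 (I = 8 + 1 = 9)
X(c, p) = (9 + p)/(c + 2*p) (X(c, p) = (p + 9)/(c + 2*p) = (9 + p)/(c + 2*p))
X(0, -11)*sqrt(-50 - 76) + 28 = ((9 - 11)/(0 + 2*(-11)))*sqrt(-50 - 76) + 28 = (-2/(0 - 22))*sqrt(-126) + 28 = (-2/(-22))*(3*I*sqrt(14)) + 28 = (-1/22*(-2))*(3*I*sqrt(14)) + 28 = (3*I*sqrt(14))/11 + 28 = 3*I*sqrt(14)/11 + 28 = 28 + 3*I*sqrt(14)/11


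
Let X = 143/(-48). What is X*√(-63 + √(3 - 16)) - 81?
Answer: -81 - 143*√(-63 + I*√13)/48 ≈ -81.676 - 23.656*I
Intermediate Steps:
X = -143/48 (X = 143*(-1/48) = -143/48 ≈ -2.9792)
X*√(-63 + √(3 - 16)) - 81 = -143*√(-63 + √(3 - 16))/48 - 81 = -143*√(-63 + √(-13))/48 - 81 = -143*√(-63 + I*√13)/48 - 81 = -81 - 143*√(-63 + I*√13)/48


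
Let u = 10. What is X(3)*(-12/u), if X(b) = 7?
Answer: -42/5 ≈ -8.4000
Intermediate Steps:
X(3)*(-12/u) = 7*(-12/10) = 7*(-12*⅒) = 7*(-6/5) = -42/5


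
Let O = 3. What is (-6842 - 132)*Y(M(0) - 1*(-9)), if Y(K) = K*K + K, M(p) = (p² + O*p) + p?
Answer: -627660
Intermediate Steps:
M(p) = p² + 4*p (M(p) = (p² + 3*p) + p = p² + 4*p)
Y(K) = K + K² (Y(K) = K² + K = K + K²)
(-6842 - 132)*Y(M(0) - 1*(-9)) = (-6842 - 132)*((0*(4 + 0) - 1*(-9))*(1 + (0*(4 + 0) - 1*(-9)))) = -6974*(0*4 + 9)*(1 + (0*4 + 9)) = -6974*(0 + 9)*(1 + (0 + 9)) = -62766*(1 + 9) = -62766*10 = -6974*90 = -627660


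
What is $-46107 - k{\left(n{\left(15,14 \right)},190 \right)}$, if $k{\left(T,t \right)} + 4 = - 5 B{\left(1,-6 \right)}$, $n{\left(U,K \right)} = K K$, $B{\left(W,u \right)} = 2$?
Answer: $-46093$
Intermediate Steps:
$n{\left(U,K \right)} = K^{2}$
$k{\left(T,t \right)} = -14$ ($k{\left(T,t \right)} = -4 - 10 = -14$)
$-46107 - k{\left(n{\left(15,14 \right)},190 \right)} = -46107 - -14 = -46107 + 14 = -46093$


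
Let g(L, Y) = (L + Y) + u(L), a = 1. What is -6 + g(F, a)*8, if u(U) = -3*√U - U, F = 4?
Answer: -46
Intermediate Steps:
u(U) = -U - 3*√U
g(L, Y) = Y - 3*√L (g(L, Y) = (L + Y) + (-L - 3*√L) = Y - 3*√L)
-6 + g(F, a)*8 = -6 + (1 - 3*√4)*8 = -6 + (1 - 3*2)*8 = -6 + (1 - 6)*8 = -6 - 5*8 = -6 - 40 = -46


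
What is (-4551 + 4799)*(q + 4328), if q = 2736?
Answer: 1751872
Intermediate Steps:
(-4551 + 4799)*(q + 4328) = (-4551 + 4799)*(2736 + 4328) = 248*7064 = 1751872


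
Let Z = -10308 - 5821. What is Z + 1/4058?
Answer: -65451481/4058 ≈ -16129.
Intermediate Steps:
Z = -16129
Z + 1/4058 = -16129 + 1/4058 = -65451481/4058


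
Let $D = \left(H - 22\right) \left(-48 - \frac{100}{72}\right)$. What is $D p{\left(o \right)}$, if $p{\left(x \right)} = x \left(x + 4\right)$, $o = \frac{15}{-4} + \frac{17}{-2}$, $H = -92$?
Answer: $\frac{9104249}{16} \approx 5.6902 \cdot 10^{5}$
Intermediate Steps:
$o = - \frac{49}{4}$ ($o = 15 \left(- \frac{1}{4}\right) + 17 \left(- \frac{1}{2}\right) = - \frac{15}{4} - \frac{17}{2} = - \frac{49}{4} \approx -12.25$)
$p{\left(x \right)} = x \left(4 + x\right)$
$D = \frac{16891}{3}$ ($D = \left(-92 - 22\right) \left(-48 - \frac{100}{72}\right) = - 114 \left(-48 - \frac{25}{18}\right) = \left(-114\right) \left(- \frac{889}{18}\right) = \frac{16891}{3} \approx 5630.3$)
$D p{\left(o \right)} = \frac{16891 \left(- \frac{49 \left(4 - \frac{49}{4}\right)}{4}\right)}{3} = \frac{16891 \left(\left(- \frac{49}{4}\right) \left(- \frac{33}{4}\right)\right)}{3} = \frac{16891}{3} \cdot \frac{1617}{16} = \frac{9104249}{16}$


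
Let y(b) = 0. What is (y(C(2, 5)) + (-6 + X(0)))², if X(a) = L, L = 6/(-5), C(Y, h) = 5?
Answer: 1296/25 ≈ 51.840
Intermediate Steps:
L = -6/5 (L = 6*(-⅕) = -6/5 ≈ -1.2000)
X(a) = -6/5
(y(C(2, 5)) + (-6 + X(0)))² = (0 + (-6 - 6/5))² = (0 - 36/5)² = (-36/5)² = 1296/25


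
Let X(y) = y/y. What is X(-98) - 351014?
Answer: -351013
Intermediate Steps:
X(y) = 1
X(-98) - 351014 = 1 - 351014 = -351013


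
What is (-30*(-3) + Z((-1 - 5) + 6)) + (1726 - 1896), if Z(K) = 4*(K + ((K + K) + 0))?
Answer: -80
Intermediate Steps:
Z(K) = 12*K (Z(K) = 4*(K + (2*K + 0)) = 4*(K + 2*K) = 4*(3*K) = 12*K)
(-30*(-3) + Z((-1 - 5) + 6)) + (1726 - 1896) = (-30*(-3) + 12*((-1 - 5) + 6)) + (1726 - 1896) = (90 + 12*(-6 + 6)) - 170 = (90 + 12*0) - 170 = (90 + 0) - 170 = 90 - 170 = -80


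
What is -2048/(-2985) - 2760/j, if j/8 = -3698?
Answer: 8603329/11038530 ≈ 0.77939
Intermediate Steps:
j = -29584 (j = 8*(-3698) = -29584)
-2048/(-2985) - 2760/j = -2048/(-2985) - 2760/(-29584) = -2048*(-1/2985) - 2760*(-1/29584) = 2048/2985 + 345/3698 = 8603329/11038530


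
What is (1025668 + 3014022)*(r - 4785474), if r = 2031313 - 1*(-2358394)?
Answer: -1598775992230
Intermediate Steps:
r = 4389707 (r = 2031313 + 2358394 = 4389707)
(1025668 + 3014022)*(r - 4785474) = (1025668 + 3014022)*(4389707 - 4785474) = 4039690*(-395767) = -1598775992230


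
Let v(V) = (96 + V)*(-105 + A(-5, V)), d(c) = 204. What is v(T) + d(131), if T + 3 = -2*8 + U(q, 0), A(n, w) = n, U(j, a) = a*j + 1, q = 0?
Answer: -8376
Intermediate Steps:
U(j, a) = 1 + a*j
T = -18 (T = -3 + (-2*8 + (1 + 0*0)) = -3 + (-16 + (1 + 0)) = -3 + (-16 + 1) = -3 - 15 = -18)
v(V) = -10560 - 110*V (v(V) = (96 + V)*(-105 - 5) = (96 + V)*(-110) = -10560 - 110*V)
v(T) + d(131) = (-10560 - 110*(-18)) + 204 = (-10560 + 1980) + 204 = -8580 + 204 = -8376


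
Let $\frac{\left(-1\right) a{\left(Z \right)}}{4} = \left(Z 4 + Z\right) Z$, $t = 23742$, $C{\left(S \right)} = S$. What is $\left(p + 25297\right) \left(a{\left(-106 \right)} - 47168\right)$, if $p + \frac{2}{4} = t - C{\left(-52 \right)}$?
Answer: $-13347117864$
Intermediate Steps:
$p = \frac{47587}{2}$ ($p = - \frac{1}{2} + \left(23742 - -52\right) = - \frac{1}{2} + \left(23742 + 52\right) = - \frac{1}{2} + 23794 = \frac{47587}{2} \approx 23794.0$)
$a{\left(Z \right)} = - 20 Z^{2}$ ($a{\left(Z \right)} = - 4 \left(Z 4 + Z\right) Z = - 4 \left(4 Z + Z\right) Z = - 4 \cdot 5 Z Z = - 4 \cdot 5 Z^{2} = - 20 Z^{2}$)
$\left(p + 25297\right) \left(a{\left(-106 \right)} - 47168\right) = \left(\frac{47587}{2} + 25297\right) \left(- 20 \left(-106\right)^{2} - 47168\right) = \frac{98181 \left(\left(-20\right) 11236 - 47168\right)}{2} = \frac{98181 \left(-224720 - 47168\right)}{2} = \frac{98181}{2} \left(-271888\right) = -13347117864$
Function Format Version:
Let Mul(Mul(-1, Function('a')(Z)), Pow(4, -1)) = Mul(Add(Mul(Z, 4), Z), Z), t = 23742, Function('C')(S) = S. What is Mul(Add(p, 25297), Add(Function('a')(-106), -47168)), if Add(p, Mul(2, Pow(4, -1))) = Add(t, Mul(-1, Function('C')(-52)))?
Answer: -13347117864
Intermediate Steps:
p = Rational(47587, 2) (p = Add(Rational(-1, 2), Add(23742, Mul(-1, -52))) = Add(Rational(-1, 2), Add(23742, 52)) = Add(Rational(-1, 2), 23794) = Rational(47587, 2) ≈ 23794.)
Function('a')(Z) = Mul(-20, Pow(Z, 2)) (Function('a')(Z) = Mul(-4, Mul(Add(Mul(Z, 4), Z), Z)) = Mul(-4, Mul(Add(Mul(4, Z), Z), Z)) = Mul(-4, Mul(Mul(5, Z), Z)) = Mul(-4, Mul(5, Pow(Z, 2))) = Mul(-20, Pow(Z, 2)))
Mul(Add(p, 25297), Add(Function('a')(-106), -47168)) = Mul(Add(Rational(47587, 2), 25297), Add(Mul(-20, Pow(-106, 2)), -47168)) = Mul(Rational(98181, 2), Add(Mul(-20, 11236), -47168)) = Mul(Rational(98181, 2), Add(-224720, -47168)) = Mul(Rational(98181, 2), -271888) = -13347117864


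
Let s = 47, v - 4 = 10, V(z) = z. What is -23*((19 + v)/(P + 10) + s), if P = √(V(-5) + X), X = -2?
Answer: 23*(-47*√7 + 503*I)/(√7 - 10*I) ≈ -1151.9 + 18.768*I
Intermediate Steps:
v = 14 (v = 4 + 10 = 14)
P = I*√7 (P = √(-5 - 2) = √(-7) = I*√7 ≈ 2.6458*I)
-23*((19 + v)/(P + 10) + s) = -23*((19 + 14)/(I*√7 + 10) + 47) = -23*(33/(10 + I*√7) + 47) = -23*(47 + 33/(10 + I*√7)) = -1081 - 759/(10 + I*√7)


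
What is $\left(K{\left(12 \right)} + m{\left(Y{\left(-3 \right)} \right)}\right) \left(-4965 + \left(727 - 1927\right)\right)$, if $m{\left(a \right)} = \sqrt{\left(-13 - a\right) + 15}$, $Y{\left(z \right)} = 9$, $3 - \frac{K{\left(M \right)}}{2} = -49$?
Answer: $-641160 - 6165 i \sqrt{7} \approx -6.4116 \cdot 10^{5} - 16311.0 i$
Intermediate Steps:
$K{\left(M \right)} = 104$ ($K{\left(M \right)} = 6 - -98 = 6 + 98 = 104$)
$m{\left(a \right)} = \sqrt{2 - a}$
$\left(K{\left(12 \right)} + m{\left(Y{\left(-3 \right)} \right)}\right) \left(-4965 + \left(727 - 1927\right)\right) = \left(104 + \sqrt{2 - 9}\right) \left(-4965 + \left(727 - 1927\right)\right) = \left(104 + \sqrt{2 - 9}\right) \left(-4965 - 1200\right) = \left(104 + \sqrt{-7}\right) \left(-6165\right) = \left(104 + i \sqrt{7}\right) \left(-6165\right) = -641160 - 6165 i \sqrt{7}$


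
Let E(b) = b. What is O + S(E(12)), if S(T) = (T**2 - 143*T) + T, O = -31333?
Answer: -32893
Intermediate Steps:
S(T) = T**2 - 142*T
O + S(E(12)) = -31333 + 12*(-142 + 12) = -31333 + 12*(-130) = -31333 - 1560 = -32893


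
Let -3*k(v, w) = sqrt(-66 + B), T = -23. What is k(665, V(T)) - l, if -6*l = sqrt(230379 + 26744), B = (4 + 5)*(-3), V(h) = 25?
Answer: sqrt(257123)/6 - I*sqrt(93)/3 ≈ 84.512 - 3.2146*I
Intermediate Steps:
B = -27 (B = 9*(-3) = -27)
k(v, w) = -I*sqrt(93)/3 (k(v, w) = -sqrt(-66 - 27)/3 = -I*sqrt(93)/3)
l = -sqrt(257123)/6 (l = -sqrt(230379 + 26744)/6 = -sqrt(257123)/6 ≈ -84.512)
k(665, V(T)) - l = -I*sqrt(93)/3 - (-1)*sqrt(257123)/6 = -I*sqrt(93)/3 + sqrt(257123)/6 = sqrt(257123)/6 - I*sqrt(93)/3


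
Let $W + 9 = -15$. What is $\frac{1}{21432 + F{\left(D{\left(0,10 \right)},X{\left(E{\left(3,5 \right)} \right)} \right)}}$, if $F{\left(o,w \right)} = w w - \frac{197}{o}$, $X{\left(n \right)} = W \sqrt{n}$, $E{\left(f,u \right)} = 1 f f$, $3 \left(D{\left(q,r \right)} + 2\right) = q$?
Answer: $\frac{2}{53429} \approx 3.7433 \cdot 10^{-5}$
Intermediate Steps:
$W = -24$ ($W = -9 - 15 = -24$)
$D{\left(q,r \right)} = -2 + \frac{q}{3}$
$E{\left(f,u \right)} = f^{2}$ ($E{\left(f,u \right)} = f f = f^{2}$)
$X{\left(n \right)} = - 24 \sqrt{n}$
$F{\left(o,w \right)} = w^{2} - \frac{197}{o}$
$\frac{1}{21432 + F{\left(D{\left(0,10 \right)},X{\left(E{\left(3,5 \right)} \right)} \right)}} = \frac{1}{21432 + \left(\left(- 24 \sqrt{3^{2}}\right)^{2} - \frac{197}{-2 + \frac{1}{3} \cdot 0}\right)} = \frac{1}{21432 + \left(\left(- 24 \sqrt{9}\right)^{2} - \frac{197}{-2 + 0}\right)} = \frac{1}{21432 + \left(\left(\left(-24\right) 3\right)^{2} - \frac{197}{-2}\right)} = \frac{1}{21432 - \left(- \frac{197}{2} - \left(-72\right)^{2}\right)} = \frac{1}{21432 + \left(5184 + \frac{197}{2}\right)} = \frac{1}{21432 + \frac{10565}{2}} = \frac{1}{\frac{53429}{2}} = \frac{2}{53429}$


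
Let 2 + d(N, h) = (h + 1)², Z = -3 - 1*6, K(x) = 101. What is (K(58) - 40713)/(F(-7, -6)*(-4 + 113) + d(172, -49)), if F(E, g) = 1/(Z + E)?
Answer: -649792/36723 ≈ -17.694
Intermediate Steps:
Z = -9 (Z = -3 - 6 = -9)
F(E, g) = 1/(-9 + E)
d(N, h) = -2 + (1 + h)² (d(N, h) = -2 + (h + 1)² = -2 + (1 + h)²)
(K(58) - 40713)/(F(-7, -6)*(-4 + 113) + d(172, -49)) = (101 - 40713)/((-4 + 113)/(-9 - 7) + (-2 + (1 - 49)²)) = -40612/(109/(-16) + (-2 + (-48)²)) = -40612/(-1/16*109 + (-2 + 2304)) = -40612/(-109/16 + 2302) = -40612/36723/16 = -40612*16/36723 = -649792/36723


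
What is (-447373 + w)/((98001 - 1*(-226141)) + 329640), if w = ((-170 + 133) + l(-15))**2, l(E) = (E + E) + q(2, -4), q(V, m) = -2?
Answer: -221306/326891 ≈ -0.67700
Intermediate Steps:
l(E) = -2 + 2*E (l(E) = (E + E) - 2 = 2*E - 2 = -2 + 2*E)
w = 4761 (w = ((-170 + 133) + (-2 + 2*(-15)))**2 = (-37 + (-2 - 30))**2 = (-37 - 32)**2 = (-69)**2 = 4761)
(-447373 + w)/((98001 - 1*(-226141)) + 329640) = (-447373 + 4761)/((98001 - 1*(-226141)) + 329640) = -442612/((98001 + 226141) + 329640) = -442612/(324142 + 329640) = -442612/653782 = -442612*1/653782 = -221306/326891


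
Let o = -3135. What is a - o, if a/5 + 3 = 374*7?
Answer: 16210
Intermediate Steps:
a = 13075 (a = -15 + 5*(374*7) = -15 + 5*2618 = -15 + 13090 = 13075)
a - o = 13075 - 1*(-3135) = 13075 + 3135 = 16210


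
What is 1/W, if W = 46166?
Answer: 1/46166 ≈ 2.1661e-5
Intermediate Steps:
1/W = 1/46166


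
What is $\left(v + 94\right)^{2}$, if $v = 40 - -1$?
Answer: $18225$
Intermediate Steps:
$v = 41$ ($v = 40 + 1 = 41$)
$\left(v + 94\right)^{2} = \left(41 + 94\right)^{2} = 135^{2} = 18225$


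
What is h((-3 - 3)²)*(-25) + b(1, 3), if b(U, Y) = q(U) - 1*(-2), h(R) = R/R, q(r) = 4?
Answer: -19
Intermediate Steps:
h(R) = 1
b(U, Y) = 6 (b(U, Y) = 4 - 1*(-2) = 4 + 2 = 6)
h((-3 - 3)²)*(-25) + b(1, 3) = 1*(-25) + 6 = -25 + 6 = -19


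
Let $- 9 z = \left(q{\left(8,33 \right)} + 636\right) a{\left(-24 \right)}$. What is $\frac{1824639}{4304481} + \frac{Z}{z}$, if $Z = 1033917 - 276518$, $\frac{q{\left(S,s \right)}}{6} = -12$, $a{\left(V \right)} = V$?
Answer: $\frac{1087651287325}{2157979808} \approx 504.01$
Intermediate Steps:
$q{\left(S,s \right)} = -72$ ($q{\left(S,s \right)} = 6 \left(-12\right) = -72$)
$z = 1504$ ($z = - \frac{\left(-72 + 636\right) \left(-24\right)}{9} = - \frac{564 \left(-24\right)}{9} = \left(- \frac{1}{9}\right) \left(-13536\right) = 1504$)
$Z = 757399$ ($Z = 1033917 - 276518 = 757399$)
$\frac{1824639}{4304481} + \frac{Z}{z} = \frac{1824639}{4304481} + \frac{757399}{1504} = 1824639 \cdot \frac{1}{4304481} + 757399 \cdot \frac{1}{1504} = \frac{608213}{1434827} + \frac{757399}{1504} = \frac{1087651287325}{2157979808}$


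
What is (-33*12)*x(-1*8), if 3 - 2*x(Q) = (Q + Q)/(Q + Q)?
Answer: -396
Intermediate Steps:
x(Q) = 1 (x(Q) = 3/2 - (Q + Q)/(2*(Q + Q)) = 3/2 - 2*Q/(2*(2*Q)) = 3/2 - 2*Q*1/(2*Q)/2 = 3/2 - ½*1 = 3/2 - ½ = 1)
(-33*12)*x(-1*8) = -33*12*1 = -396*1 = -396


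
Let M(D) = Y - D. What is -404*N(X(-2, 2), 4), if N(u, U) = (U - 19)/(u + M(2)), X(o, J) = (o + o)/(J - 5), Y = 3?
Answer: 18180/7 ≈ 2597.1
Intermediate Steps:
M(D) = 3 - D
X(o, J) = 2*o/(-5 + J) (X(o, J) = (2*o)/(-5 + J) = 2*o/(-5 + J))
N(u, U) = (-19 + U)/(1 + u) (N(u, U) = (U - 19)/(u + (3 - 1*2)) = (-19 + U)/(u + (3 - 2)) = (-19 + U)/(u + 1) = (-19 + U)/(1 + u))
-404*N(X(-2, 2), 4) = -404*(-19 + 4)/(1 + 2*(-2)/(-5 + 2)) = -404*(-15)/(1 + 2*(-2)/(-3)) = -404*(-15)/(1 + 2*(-2)*(-1/3)) = -404*(-15)/(1 + 4/3) = -404*(-15)/7/3 = -1212*(-15)/7 = -404*(-45/7) = 18180/7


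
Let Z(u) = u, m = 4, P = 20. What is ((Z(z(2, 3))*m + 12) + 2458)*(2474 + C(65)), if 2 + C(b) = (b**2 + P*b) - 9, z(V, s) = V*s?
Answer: 19922072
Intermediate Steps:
C(b) = -11 + b**2 + 20*b (C(b) = -2 + ((b**2 + 20*b) - 9) = -2 + (-9 + b**2 + 20*b) = -11 + b**2 + 20*b)
((Z(z(2, 3))*m + 12) + 2458)*(2474 + C(65)) = (((2*3)*4 + 12) + 2458)*(2474 + (-11 + 65**2 + 20*65)) = ((6*4 + 12) + 2458)*(2474 + (-11 + 4225 + 1300)) = ((24 + 12) + 2458)*(2474 + 5514) = (36 + 2458)*7988 = 2494*7988 = 19922072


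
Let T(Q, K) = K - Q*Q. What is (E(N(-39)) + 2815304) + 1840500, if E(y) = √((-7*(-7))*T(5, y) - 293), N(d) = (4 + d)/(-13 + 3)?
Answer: 4655804 + I*√5386/2 ≈ 4.6558e+6 + 36.695*I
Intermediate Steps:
T(Q, K) = K - Q²
N(d) = -⅖ - d/10 (N(d) = (4 + d)/(-10) = (4 + d)*(-⅒) = -⅖ - d/10)
E(y) = √(-1518 + 49*y) (E(y) = √((-7*(-7))*(y - 1*5²) - 293) = √(49*(y - 1*25) - 293) = √(49*(y - 25) - 293) = √(49*(-25 + y) - 293) = √((-1225 + 49*y) - 293) = √(-1518 + 49*y))
(E(N(-39)) + 2815304) + 1840500 = (√(-1518 + 49*(-⅖ - ⅒*(-39))) + 2815304) + 1840500 = (√(-1518 + 49*(-⅖ + 39/10)) + 2815304) + 1840500 = (√(-1518 + 49*(7/2)) + 2815304) + 1840500 = (√(-1518 + 343/2) + 2815304) + 1840500 = (√(-2693/2) + 2815304) + 1840500 = (I*√5386/2 + 2815304) + 1840500 = (2815304 + I*√5386/2) + 1840500 = 4655804 + I*√5386/2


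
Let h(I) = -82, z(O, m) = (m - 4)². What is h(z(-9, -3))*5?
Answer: -410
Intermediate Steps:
z(O, m) = (-4 + m)²
h(z(-9, -3))*5 = -82*5 = -410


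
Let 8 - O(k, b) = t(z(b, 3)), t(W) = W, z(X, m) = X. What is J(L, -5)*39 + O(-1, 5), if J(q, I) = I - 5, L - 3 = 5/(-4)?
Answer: -387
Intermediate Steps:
L = 7/4 (L = 3 + 5/(-4) = 3 + 5*(-1/4) = 3 - 5/4 = 7/4 ≈ 1.7500)
O(k, b) = 8 - b
J(q, I) = -5 + I
J(L, -5)*39 + O(-1, 5) = (-5 - 5)*39 + (8 - 1*5) = -10*39 + (8 - 5) = -390 + 3 = -387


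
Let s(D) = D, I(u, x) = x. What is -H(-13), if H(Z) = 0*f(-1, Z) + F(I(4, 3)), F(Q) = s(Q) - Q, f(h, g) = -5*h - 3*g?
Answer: 0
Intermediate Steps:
F(Q) = 0 (F(Q) = Q - Q = 0)
H(Z) = 0 (H(Z) = 0*(-5*(-1) - 3*Z) + 0 = 0*(5 - 3*Z) + 0 = 0 + 0 = 0)
-H(-13) = -1*0 = 0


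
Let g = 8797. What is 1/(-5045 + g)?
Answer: 1/3752 ≈ 0.00026652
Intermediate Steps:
1/(-5045 + g) = 1/(-5045 + 8797) = 1/3752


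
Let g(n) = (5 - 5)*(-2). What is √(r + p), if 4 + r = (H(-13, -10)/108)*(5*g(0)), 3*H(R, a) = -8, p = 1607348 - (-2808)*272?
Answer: 4*√148195 ≈ 1539.8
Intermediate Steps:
p = 2371124 (p = 1607348 - 1*(-763776) = 1607348 + 763776 = 2371124)
H(R, a) = -8/3 (H(R, a) = (⅓)*(-8) = -8/3)
g(n) = 0 (g(n) = 0*(-2) = 0)
r = -4 (r = -4 + (-8/3/108)*(5*0) = -4 - 8/3*1/108*0 = -4 - 2/81*0 = -4 + 0 = -4)
√(r + p) = √(-4 + 2371124) = √2371120 = 4*√148195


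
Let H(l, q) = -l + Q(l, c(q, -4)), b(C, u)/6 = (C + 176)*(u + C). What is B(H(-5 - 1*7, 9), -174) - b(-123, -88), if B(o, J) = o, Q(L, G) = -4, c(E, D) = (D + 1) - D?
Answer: 67106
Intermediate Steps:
c(E, D) = 1 (c(E, D) = (1 + D) - D = 1)
b(C, u) = 6*(176 + C)*(C + u) (b(C, u) = 6*((C + 176)*(u + C)) = 6*((176 + C)*(C + u)) = 6*(176 + C)*(C + u))
H(l, q) = -4 - l (H(l, q) = -l - 4 = -4 - l)
B(H(-5 - 1*7, 9), -174) - b(-123, -88) = (-4 - (-5 - 1*7)) - (6*(-123)**2 + 1056*(-123) + 1056*(-88) + 6*(-123)*(-88)) = (-4 - (-5 - 7)) - (6*15129 - 129888 - 92928 + 64944) = (-4 - 1*(-12)) - (90774 - 129888 - 92928 + 64944) = (-4 + 12) - 1*(-67098) = 8 + 67098 = 67106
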